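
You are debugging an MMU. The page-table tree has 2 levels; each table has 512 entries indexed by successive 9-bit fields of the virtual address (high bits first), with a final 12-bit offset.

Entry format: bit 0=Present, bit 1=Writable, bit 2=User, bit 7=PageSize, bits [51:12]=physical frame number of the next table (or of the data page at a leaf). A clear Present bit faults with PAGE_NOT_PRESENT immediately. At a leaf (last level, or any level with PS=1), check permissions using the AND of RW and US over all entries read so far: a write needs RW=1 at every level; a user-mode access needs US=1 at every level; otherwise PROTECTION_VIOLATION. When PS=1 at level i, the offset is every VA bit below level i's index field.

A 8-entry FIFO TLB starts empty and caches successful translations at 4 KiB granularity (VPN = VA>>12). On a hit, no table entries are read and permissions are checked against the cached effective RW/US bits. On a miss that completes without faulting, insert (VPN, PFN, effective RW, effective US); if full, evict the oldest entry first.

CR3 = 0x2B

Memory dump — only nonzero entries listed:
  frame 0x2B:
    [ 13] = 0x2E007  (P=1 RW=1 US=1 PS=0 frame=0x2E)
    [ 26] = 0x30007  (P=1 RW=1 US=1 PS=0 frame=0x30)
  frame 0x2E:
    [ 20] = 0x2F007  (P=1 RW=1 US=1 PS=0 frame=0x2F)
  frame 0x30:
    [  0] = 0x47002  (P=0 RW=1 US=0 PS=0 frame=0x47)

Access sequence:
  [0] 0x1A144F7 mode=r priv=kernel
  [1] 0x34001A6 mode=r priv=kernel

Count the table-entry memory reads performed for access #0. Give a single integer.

Per-access translation:
#0 VA=0x1A144F7 (r,kernel):
  L0: frame=0x2B idx=13 entry=0x2E007 [P=1 RW=1 US=1 PS=0]
  L1: frame=0x2E idx=20 entry=0x2F007 [P=1 RW=1 US=1 PS=0]
  → PA=0x2F4F7  (2 entries read)
#1 VA=0x34001A6 (r,kernel):
  L0: frame=0x2B idx=26 entry=0x30007 [P=1 RW=1 US=1 PS=0]
  L1: frame=0x30 idx=0 entry=0x47002 [P=0 RW=1 US=0 PS=0]
  ⇒ fault: PAGE_NOT_PRESENT  — 2 lookups

Entries read for #0: 2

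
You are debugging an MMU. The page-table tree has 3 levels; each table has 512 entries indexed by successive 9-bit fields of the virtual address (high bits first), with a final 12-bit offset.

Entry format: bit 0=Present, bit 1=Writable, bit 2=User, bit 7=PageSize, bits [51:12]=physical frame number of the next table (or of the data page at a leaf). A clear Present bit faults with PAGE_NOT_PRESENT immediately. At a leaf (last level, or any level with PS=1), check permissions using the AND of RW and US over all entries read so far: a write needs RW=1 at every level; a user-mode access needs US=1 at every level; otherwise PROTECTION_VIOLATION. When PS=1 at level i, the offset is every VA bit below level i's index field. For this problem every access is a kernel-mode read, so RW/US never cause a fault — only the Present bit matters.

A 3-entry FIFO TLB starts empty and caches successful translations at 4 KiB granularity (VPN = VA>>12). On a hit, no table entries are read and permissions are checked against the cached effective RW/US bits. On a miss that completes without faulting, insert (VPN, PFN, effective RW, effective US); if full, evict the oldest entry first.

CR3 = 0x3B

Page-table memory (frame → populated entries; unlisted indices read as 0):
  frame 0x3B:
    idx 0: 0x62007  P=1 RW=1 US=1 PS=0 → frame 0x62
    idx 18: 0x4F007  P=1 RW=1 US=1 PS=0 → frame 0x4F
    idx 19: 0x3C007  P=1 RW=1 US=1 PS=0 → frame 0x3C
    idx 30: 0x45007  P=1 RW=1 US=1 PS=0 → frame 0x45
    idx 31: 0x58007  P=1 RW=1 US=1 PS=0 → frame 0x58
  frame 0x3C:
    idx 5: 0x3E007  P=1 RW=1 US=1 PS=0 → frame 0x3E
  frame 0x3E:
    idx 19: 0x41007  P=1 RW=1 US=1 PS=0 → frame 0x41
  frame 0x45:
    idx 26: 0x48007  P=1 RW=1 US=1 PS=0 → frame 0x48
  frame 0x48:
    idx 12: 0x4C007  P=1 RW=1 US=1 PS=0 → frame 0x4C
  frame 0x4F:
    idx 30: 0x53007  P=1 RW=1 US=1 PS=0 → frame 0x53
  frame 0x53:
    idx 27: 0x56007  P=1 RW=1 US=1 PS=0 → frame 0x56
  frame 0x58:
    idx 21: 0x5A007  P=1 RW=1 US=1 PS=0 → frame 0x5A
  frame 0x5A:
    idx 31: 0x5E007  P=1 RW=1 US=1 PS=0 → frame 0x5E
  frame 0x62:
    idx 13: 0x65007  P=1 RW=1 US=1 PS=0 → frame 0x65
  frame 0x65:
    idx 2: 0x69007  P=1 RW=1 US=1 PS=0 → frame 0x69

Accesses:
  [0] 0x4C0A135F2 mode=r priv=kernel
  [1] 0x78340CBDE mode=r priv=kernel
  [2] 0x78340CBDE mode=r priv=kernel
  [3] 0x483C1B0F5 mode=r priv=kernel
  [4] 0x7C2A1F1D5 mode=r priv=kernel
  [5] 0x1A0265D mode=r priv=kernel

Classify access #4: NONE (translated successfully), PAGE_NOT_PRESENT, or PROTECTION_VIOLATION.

Per-access translation:
#0 VA=0x4C0A135F2 (r,kernel):
  L0: frame=0x3B idx=19 entry=0x3C007 [P=1 RW=1 US=1 PS=0]
  L1: frame=0x3C idx=5 entry=0x3E007 [P=1 RW=1 US=1 PS=0]
  L2: frame=0x3E idx=19 entry=0x41007 [P=1 RW=1 US=1 PS=0]
  ⇒ phys 0x415F2  [3 reads]
#1 VA=0x78340CBDE (r,kernel):
  L0: frame=0x3B idx=30 entry=0x45007 [P=1 RW=1 US=1 PS=0]
  L1: frame=0x45 idx=26 entry=0x48007 [P=1 RW=1 US=1 PS=0]
  L2: frame=0x48 idx=12 entry=0x4C007 [P=1 RW=1 US=1 PS=0]
  ⇒ phys 0x4CBDE  [3 reads]
#2 VA=0x78340CBDE (r,kernel):
  TLB hit vpn=0x78340C → PA=0x4CBDE
#3 VA=0x483C1B0F5 (r,kernel):
  L0: frame=0x3B idx=18 entry=0x4F007 [P=1 RW=1 US=1 PS=0]
  L1: frame=0x4F idx=30 entry=0x53007 [P=1 RW=1 US=1 PS=0]
  L2: frame=0x53 idx=27 entry=0x56007 [P=1 RW=1 US=1 PS=0]
  ⇒ phys 0x560F5  [3 reads]
#4 VA=0x7C2A1F1D5 (r,kernel):
  L0: frame=0x3B idx=31 entry=0x58007 [P=1 RW=1 US=1 PS=0]
  L1: frame=0x58 idx=21 entry=0x5A007 [P=1 RW=1 US=1 PS=0]
  L2: frame=0x5A idx=31 entry=0x5E007 [P=1 RW=1 US=1 PS=0]
  ⇒ phys 0x5E1D5  [3 reads]
#5 VA=0x1A0265D (r,kernel):
  L0: frame=0x3B idx=0 entry=0x62007 [P=1 RW=1 US=1 PS=0]
  L1: frame=0x62 idx=13 entry=0x65007 [P=1 RW=1 US=1 PS=0]
  L2: frame=0x65 idx=2 entry=0x69007 [P=1 RW=1 US=1 PS=0]
  ⇒ phys 0x6965D  [3 reads]

Access #4 fault: NONE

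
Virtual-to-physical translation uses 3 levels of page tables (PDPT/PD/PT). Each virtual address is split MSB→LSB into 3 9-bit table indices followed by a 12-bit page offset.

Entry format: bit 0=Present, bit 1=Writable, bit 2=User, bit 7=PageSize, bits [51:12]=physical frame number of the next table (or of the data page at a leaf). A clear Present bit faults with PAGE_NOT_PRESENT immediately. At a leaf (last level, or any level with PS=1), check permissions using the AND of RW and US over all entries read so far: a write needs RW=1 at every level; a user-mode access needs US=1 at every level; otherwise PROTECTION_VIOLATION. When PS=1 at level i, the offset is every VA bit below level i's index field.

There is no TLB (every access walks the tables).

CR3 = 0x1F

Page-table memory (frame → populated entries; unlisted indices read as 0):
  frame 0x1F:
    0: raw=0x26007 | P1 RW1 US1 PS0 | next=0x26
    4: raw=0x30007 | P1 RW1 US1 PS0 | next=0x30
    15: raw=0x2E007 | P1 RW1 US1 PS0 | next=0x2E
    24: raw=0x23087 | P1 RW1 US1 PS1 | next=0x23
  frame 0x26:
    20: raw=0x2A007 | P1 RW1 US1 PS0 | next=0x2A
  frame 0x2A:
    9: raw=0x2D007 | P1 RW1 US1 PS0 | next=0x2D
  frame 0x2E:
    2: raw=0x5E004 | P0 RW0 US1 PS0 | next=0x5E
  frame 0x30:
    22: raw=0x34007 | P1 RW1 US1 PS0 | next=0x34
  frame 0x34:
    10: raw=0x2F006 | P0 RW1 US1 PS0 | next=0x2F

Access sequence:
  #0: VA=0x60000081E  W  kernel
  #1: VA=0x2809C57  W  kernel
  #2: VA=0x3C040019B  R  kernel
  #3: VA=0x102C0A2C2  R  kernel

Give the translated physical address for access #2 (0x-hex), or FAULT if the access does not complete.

Trace:
#0 VA=0x60000081E (w,kernel):
  L0: frame=0x1F idx=24 entry=0x23087 [P=1 RW=1 US=1 PS=1]
  ✓ 0x2381E (huge @L0)  — 1 lookups
#1 VA=0x2809C57 (w,kernel):
  L0: frame=0x1F idx=0 entry=0x26007 [P=1 RW=1 US=1 PS=0]
  L1: frame=0x26 idx=20 entry=0x2A007 [P=1 RW=1 US=1 PS=0]
  L2: frame=0x2A idx=9 entry=0x2D007 [P=1 RW=1 US=1 PS=0]
  ✓ 0x2DC57  — 3 lookups
#2 VA=0x3C040019B (r,kernel):
  L0: frame=0x1F idx=15 entry=0x2E007 [P=1 RW=1 US=1 PS=0]
  L1: frame=0x2E idx=2 entry=0x5E004 [P=0 RW=0 US=1 PS=0]
  → PAGE_NOT_PRESENT  (2 entries read)
#3 VA=0x102C0A2C2 (r,kernel):
  L0: frame=0x1F idx=4 entry=0x30007 [P=1 RW=1 US=1 PS=0]
  L1: frame=0x30 idx=22 entry=0x34007 [P=1 RW=1 US=1 PS=0]
  L2: frame=0x34 idx=10 entry=0x2F006 [P=0 RW=1 US=1 PS=0]
  → PAGE_NOT_PRESENT  (3 entries read)

Access #2 PA: FAULT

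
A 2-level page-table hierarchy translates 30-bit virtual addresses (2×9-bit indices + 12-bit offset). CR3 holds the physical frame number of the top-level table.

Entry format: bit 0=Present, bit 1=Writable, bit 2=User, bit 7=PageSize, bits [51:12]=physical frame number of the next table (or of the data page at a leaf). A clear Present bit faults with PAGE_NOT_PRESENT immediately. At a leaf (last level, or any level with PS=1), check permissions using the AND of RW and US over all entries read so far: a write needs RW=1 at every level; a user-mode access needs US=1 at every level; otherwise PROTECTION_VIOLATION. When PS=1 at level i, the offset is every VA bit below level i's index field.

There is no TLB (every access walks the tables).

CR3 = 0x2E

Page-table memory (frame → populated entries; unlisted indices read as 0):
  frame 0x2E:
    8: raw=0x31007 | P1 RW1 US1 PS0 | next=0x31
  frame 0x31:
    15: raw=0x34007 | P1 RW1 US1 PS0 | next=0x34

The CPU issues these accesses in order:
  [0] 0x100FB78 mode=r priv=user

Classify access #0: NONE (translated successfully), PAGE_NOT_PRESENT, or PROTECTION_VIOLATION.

Walk each access:
#0 VA=0x100FB78 (r,user):
  lvl0: tbl 0x2E, slot 8 ⇒ 0x31007 (P1/RW1/US1/PS0)
  lvl1: tbl 0x31, slot 15 ⇒ 0x34007 (P1/RW1/US1/PS0)
  ✓ 0x34B78  — 2 lookups

Access #0 fault: NONE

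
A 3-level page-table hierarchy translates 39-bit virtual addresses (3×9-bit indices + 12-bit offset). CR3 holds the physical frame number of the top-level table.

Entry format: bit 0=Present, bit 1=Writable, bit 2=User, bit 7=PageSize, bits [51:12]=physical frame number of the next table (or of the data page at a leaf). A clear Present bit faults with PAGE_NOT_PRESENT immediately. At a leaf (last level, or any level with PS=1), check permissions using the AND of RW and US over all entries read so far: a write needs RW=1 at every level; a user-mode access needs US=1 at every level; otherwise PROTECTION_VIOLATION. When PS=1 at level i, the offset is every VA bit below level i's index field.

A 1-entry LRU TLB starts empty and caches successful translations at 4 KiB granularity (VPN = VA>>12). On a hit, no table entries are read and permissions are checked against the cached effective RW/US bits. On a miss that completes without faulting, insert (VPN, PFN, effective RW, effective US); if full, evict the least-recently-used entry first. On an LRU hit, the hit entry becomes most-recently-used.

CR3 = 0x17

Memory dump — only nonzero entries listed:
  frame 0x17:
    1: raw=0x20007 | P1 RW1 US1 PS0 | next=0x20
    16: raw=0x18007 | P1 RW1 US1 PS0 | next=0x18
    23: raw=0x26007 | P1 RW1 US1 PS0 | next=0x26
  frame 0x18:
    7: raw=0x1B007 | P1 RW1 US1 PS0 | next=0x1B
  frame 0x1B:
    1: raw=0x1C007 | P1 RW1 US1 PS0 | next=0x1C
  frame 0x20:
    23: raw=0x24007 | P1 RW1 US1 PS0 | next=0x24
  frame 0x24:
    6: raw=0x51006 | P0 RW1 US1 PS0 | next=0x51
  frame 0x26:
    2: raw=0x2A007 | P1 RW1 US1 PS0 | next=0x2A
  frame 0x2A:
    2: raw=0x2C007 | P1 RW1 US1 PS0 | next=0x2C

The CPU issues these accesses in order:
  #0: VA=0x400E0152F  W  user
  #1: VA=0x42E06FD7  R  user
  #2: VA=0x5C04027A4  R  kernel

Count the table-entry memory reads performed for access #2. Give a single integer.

Per-access translation:
#0 VA=0x400E0152F (w,user):
  [0] read 0x17 idx=16: raw=0x18007 flags P=1 W=1 U=1 S=0
  [1] read 0x18 idx=7: raw=0x1B007 flags P=1 W=1 U=1 S=0
  [2] read 0x1B idx=1: raw=0x1C007 flags P=1 W=1 U=1 S=0
  ⇒ phys 0x1C52F  [3 reads]
#1 VA=0x42E06FD7 (r,user):
  [0] read 0x17 idx=1: raw=0x20007 flags P=1 W=1 U=1 S=0
  [1] read 0x20 idx=23: raw=0x24007 flags P=1 W=1 U=1 S=0
  [2] read 0x24 idx=6: raw=0x51006 flags P=0 W=1 U=1 S=0
  ⇒ fault: PAGE_NOT_PRESENT  — 3 lookups
#2 VA=0x5C04027A4 (r,kernel):
  [0] read 0x17 idx=23: raw=0x26007 flags P=1 W=1 U=1 S=0
  [1] read 0x26 idx=2: raw=0x2A007 flags P=1 W=1 U=1 S=0
  [2] read 0x2A idx=2: raw=0x2C007 flags P=1 W=1 U=1 S=0
  ⇒ phys 0x2C7A4  [3 reads]

Entries read for #2: 3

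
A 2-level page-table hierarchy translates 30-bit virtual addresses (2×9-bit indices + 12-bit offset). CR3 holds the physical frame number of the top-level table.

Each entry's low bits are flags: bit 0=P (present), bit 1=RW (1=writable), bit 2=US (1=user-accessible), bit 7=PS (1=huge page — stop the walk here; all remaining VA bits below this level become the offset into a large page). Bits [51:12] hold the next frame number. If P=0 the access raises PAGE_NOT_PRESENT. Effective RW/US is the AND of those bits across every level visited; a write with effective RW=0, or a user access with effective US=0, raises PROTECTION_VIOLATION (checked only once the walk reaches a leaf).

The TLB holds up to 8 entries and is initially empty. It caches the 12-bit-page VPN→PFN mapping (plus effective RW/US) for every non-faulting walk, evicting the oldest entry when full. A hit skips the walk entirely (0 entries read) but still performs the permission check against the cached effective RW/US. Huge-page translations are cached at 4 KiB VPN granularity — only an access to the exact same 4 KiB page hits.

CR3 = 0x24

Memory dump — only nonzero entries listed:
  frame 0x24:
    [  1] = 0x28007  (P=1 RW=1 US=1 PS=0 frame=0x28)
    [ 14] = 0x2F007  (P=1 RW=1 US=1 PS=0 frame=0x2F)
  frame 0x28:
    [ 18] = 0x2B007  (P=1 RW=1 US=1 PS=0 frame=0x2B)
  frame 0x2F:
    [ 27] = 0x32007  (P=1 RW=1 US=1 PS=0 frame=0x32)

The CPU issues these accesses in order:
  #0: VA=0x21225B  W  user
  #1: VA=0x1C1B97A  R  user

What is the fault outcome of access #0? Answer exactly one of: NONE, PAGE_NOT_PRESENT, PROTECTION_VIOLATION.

Walk each access:
#0 VA=0x21225B (w,user):
  L0 @0x24[1] → 0x28007  P=1,RW=1,US=1,PS=0
  L1 @0x28[18] → 0x2B007  P=1,RW=1,US=1,PS=0
  ✓ 0x2B25B  — 2 lookups
#1 VA=0x1C1B97A (r,user):
  L0 @0x24[14] → 0x2F007  P=1,RW=1,US=1,PS=0
  L1 @0x2F[27] → 0x32007  P=1,RW=1,US=1,PS=0
  ✓ 0x3297A  — 2 lookups

Access #0 fault: NONE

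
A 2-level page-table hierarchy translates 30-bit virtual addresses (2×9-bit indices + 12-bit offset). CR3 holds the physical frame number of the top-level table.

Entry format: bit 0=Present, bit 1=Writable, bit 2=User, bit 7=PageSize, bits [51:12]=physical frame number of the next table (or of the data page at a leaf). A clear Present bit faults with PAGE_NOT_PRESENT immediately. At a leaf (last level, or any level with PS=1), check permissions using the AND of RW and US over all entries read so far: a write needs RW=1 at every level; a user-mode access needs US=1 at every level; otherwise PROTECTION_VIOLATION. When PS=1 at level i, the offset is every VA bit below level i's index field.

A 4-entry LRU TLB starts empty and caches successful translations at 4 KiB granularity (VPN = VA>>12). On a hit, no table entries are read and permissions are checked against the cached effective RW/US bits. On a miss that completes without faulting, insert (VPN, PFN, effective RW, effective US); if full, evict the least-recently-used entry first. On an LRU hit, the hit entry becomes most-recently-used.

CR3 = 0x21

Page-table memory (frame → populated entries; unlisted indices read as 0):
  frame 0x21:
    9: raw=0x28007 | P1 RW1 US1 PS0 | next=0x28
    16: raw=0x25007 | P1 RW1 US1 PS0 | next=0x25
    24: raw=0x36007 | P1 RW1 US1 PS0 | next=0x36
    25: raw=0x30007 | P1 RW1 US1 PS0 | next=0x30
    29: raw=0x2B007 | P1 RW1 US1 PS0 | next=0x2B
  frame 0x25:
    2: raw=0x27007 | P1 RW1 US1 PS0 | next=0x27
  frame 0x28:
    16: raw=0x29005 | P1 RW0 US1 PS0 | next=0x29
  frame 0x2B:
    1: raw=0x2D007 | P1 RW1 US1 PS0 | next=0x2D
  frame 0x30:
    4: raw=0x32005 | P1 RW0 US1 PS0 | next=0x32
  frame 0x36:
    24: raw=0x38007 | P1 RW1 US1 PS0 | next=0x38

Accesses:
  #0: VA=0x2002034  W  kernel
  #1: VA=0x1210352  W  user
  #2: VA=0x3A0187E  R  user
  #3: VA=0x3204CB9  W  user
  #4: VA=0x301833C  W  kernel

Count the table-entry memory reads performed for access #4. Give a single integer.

Per-access translation:
#0 VA=0x2002034 (w,kernel):
  L0 @0x21[16] → 0x25007  P=1,RW=1,US=1,PS=0
  L1 @0x25[2] → 0x27007  P=1,RW=1,US=1,PS=0
  → PA=0x27034  (2 entries read)
#1 VA=0x1210352 (w,user):
  L0 @0x21[9] → 0x28007  P=1,RW=1,US=1,PS=0
  L1 @0x28[16] → 0x29005  P=1,RW=0,US=1,PS=0
  ⇒ fault: PROTECTION_VIOLATION  — 2 lookups
#2 VA=0x3A0187E (r,user):
  L0 @0x21[29] → 0x2B007  P=1,RW=1,US=1,PS=0
  L1 @0x2B[1] → 0x2D007  P=1,RW=1,US=1,PS=0
  → PA=0x2D87E  (2 entries read)
#3 VA=0x3204CB9 (w,user):
  L0 @0x21[25] → 0x30007  P=1,RW=1,US=1,PS=0
  L1 @0x30[4] → 0x32005  P=1,RW=0,US=1,PS=0
  ⇒ fault: PROTECTION_VIOLATION  — 2 lookups
#4 VA=0x301833C (w,kernel):
  L0 @0x21[24] → 0x36007  P=1,RW=1,US=1,PS=0
  L1 @0x36[24] → 0x38007  P=1,RW=1,US=1,PS=0
  → PA=0x3833C  (2 entries read)

Entries read for #4: 2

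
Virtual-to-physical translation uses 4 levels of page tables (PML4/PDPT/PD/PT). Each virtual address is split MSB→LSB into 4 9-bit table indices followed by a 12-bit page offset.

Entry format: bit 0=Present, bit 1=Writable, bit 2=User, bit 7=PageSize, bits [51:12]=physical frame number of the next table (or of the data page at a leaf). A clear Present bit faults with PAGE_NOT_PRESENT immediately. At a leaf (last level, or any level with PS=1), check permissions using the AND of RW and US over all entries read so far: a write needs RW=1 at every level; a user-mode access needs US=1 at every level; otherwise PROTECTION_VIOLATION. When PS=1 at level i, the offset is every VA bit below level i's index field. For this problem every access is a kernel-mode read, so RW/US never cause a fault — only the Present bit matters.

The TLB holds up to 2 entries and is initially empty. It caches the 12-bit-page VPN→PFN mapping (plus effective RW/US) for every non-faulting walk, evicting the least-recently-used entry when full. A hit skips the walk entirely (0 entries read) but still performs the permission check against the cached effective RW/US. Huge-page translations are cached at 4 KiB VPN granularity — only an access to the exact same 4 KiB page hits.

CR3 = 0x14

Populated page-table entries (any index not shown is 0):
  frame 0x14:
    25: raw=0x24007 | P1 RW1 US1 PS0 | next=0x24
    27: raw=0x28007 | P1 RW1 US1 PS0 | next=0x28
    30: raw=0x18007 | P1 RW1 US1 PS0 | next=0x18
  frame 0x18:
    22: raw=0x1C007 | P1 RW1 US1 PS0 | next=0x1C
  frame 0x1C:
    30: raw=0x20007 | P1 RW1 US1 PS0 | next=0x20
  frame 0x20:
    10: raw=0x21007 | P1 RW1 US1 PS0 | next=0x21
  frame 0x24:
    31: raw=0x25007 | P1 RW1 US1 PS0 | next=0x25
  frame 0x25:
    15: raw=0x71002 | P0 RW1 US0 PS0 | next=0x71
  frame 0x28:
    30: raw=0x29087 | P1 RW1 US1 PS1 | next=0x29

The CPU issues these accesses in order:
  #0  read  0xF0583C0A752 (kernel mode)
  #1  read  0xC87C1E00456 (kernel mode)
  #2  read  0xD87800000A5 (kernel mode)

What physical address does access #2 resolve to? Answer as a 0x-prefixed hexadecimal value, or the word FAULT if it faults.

Per-access translation:
#0 VA=0xF0583C0A752 (r,kernel):
  lvl0: tbl 0x14, slot 30 ⇒ 0x18007 (P1/RW1/US1/PS0)
  lvl1: tbl 0x18, slot 22 ⇒ 0x1C007 (P1/RW1/US1/PS0)
  lvl2: tbl 0x1C, slot 30 ⇒ 0x20007 (P1/RW1/US1/PS0)
  lvl3: tbl 0x20, slot 10 ⇒ 0x21007 (P1/RW1/US1/PS0)
  → PA=0x21752  (4 entries read)
#1 VA=0xC87C1E00456 (r,kernel):
  lvl0: tbl 0x14, slot 25 ⇒ 0x24007 (P1/RW1/US1/PS0)
  lvl1: tbl 0x24, slot 31 ⇒ 0x25007 (P1/RW1/US1/PS0)
  lvl2: tbl 0x25, slot 15 ⇒ 0x71002 (P0/RW1/US0/PS0)
  → PAGE_NOT_PRESENT  (3 entries read)
#2 VA=0xD87800000A5 (r,kernel):
  lvl0: tbl 0x14, slot 27 ⇒ 0x28007 (P1/RW1/US1/PS0)
  lvl1: tbl 0x28, slot 30 ⇒ 0x29087 (P1/RW1/US1/PS1)
  → PA=0x290A5 (huge @L1)  (2 entries read)

Access #2 PA: 0x290A5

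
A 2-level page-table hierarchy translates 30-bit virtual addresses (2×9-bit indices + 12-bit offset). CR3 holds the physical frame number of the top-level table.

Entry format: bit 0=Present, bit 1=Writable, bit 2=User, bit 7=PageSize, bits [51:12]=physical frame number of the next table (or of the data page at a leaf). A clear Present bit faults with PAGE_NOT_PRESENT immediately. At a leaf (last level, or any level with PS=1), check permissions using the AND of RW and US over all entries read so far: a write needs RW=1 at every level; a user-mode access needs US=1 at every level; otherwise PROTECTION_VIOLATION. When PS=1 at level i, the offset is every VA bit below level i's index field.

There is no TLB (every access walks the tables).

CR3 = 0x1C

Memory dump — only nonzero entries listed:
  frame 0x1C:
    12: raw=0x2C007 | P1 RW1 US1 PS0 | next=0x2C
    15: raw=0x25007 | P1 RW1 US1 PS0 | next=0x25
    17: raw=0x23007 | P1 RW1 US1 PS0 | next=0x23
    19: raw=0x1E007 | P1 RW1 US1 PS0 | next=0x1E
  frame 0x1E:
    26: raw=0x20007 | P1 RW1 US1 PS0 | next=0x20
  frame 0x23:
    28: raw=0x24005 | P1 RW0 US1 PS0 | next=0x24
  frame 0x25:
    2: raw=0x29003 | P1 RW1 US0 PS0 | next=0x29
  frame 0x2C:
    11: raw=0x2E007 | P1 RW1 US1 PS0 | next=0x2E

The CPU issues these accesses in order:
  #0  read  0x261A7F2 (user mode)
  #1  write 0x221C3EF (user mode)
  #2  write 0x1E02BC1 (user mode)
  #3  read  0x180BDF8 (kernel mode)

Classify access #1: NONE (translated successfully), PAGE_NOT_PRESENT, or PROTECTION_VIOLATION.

Trace:
#0 VA=0x261A7F2 (r,user):
  L0: frame=0x1C idx=19 entry=0x1E007 [P=1 RW=1 US=1 PS=0]
  L1: frame=0x1E idx=26 entry=0x20007 [P=1 RW=1 US=1 PS=0]
  ✓ 0x207F2  — 2 lookups
#1 VA=0x221C3EF (w,user):
  L0: frame=0x1C idx=17 entry=0x23007 [P=1 RW=1 US=1 PS=0]
  L1: frame=0x23 idx=28 entry=0x24005 [P=1 RW=0 US=1 PS=0]
  → PROTECTION_VIOLATION  (2 entries read)
#2 VA=0x1E02BC1 (w,user):
  L0: frame=0x1C idx=15 entry=0x25007 [P=1 RW=1 US=1 PS=0]
  L1: frame=0x25 idx=2 entry=0x29003 [P=1 RW=1 US=0 PS=0]
  → PROTECTION_VIOLATION  (2 entries read)
#3 VA=0x180BDF8 (r,kernel):
  L0: frame=0x1C idx=12 entry=0x2C007 [P=1 RW=1 US=1 PS=0]
  L1: frame=0x2C idx=11 entry=0x2E007 [P=1 RW=1 US=1 PS=0]
  ✓ 0x2EDF8  — 2 lookups

Access #1 fault: PROTECTION_VIOLATION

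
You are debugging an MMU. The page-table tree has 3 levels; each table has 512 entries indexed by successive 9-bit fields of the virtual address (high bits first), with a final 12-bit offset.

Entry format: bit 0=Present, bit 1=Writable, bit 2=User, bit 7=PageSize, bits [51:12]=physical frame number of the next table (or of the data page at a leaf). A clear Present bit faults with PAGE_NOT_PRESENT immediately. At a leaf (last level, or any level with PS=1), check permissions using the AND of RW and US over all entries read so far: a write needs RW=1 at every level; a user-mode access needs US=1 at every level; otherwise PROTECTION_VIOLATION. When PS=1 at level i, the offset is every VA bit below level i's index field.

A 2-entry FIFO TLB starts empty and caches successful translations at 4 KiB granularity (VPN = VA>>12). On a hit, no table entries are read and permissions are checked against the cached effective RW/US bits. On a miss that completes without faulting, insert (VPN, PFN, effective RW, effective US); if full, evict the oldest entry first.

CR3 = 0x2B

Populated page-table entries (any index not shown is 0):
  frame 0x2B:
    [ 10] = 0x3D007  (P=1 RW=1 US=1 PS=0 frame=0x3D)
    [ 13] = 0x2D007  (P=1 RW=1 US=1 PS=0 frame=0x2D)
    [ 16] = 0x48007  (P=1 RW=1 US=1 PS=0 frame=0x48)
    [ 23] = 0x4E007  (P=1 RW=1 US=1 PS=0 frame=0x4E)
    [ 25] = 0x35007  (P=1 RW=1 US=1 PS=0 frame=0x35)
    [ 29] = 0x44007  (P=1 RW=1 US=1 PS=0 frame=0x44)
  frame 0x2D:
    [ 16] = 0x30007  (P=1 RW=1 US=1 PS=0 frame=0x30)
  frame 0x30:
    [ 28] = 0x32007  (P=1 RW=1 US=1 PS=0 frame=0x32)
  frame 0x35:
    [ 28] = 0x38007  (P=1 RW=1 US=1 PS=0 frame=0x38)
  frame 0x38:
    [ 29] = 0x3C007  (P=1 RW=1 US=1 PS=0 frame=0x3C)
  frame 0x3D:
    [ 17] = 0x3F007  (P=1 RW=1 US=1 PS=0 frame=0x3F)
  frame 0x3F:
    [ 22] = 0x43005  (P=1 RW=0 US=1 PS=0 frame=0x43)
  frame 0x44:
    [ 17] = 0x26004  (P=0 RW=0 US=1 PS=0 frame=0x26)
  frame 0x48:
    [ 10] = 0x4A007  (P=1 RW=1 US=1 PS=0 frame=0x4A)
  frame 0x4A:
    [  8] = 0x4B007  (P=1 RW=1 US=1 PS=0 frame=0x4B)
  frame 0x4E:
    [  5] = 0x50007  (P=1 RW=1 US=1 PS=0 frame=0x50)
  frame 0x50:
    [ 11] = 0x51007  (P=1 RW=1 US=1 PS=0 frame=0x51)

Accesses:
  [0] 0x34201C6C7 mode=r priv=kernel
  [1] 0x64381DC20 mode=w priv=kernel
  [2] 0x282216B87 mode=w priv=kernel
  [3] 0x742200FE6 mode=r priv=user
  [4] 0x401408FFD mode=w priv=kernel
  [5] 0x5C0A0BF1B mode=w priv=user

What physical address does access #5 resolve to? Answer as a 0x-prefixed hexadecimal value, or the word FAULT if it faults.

Per-access translation:
#0 VA=0x34201C6C7 (r,kernel):
  L0: frame=0x2B idx=13 entry=0x2D007 [P=1 RW=1 US=1 PS=0]
  L1: frame=0x2D idx=16 entry=0x30007 [P=1 RW=1 US=1 PS=0]
  L2: frame=0x30 idx=28 entry=0x32007 [P=1 RW=1 US=1 PS=0]
  ⇒ phys 0x326C7  [3 reads]
#1 VA=0x64381DC20 (w,kernel):
  L0: frame=0x2B idx=25 entry=0x35007 [P=1 RW=1 US=1 PS=0]
  L1: frame=0x35 idx=28 entry=0x38007 [P=1 RW=1 US=1 PS=0]
  L2: frame=0x38 idx=29 entry=0x3C007 [P=1 RW=1 US=1 PS=0]
  ⇒ phys 0x3CC20  [3 reads]
#2 VA=0x282216B87 (w,kernel):
  L0: frame=0x2B idx=10 entry=0x3D007 [P=1 RW=1 US=1 PS=0]
  L1: frame=0x3D idx=17 entry=0x3F007 [P=1 RW=1 US=1 PS=0]
  L2: frame=0x3F idx=22 entry=0x43005 [P=1 RW=0 US=1 PS=0]
  ⇒ fault: PROTECTION_VIOLATION  — 3 lookups
#3 VA=0x742200FE6 (r,user):
  L0: frame=0x2B idx=29 entry=0x44007 [P=1 RW=1 US=1 PS=0]
  L1: frame=0x44 idx=17 entry=0x26004 [P=0 RW=0 US=1 PS=0]
  ⇒ fault: PAGE_NOT_PRESENT  — 2 lookups
#4 VA=0x401408FFD (w,kernel):
  L0: frame=0x2B idx=16 entry=0x48007 [P=1 RW=1 US=1 PS=0]
  L1: frame=0x48 idx=10 entry=0x4A007 [P=1 RW=1 US=1 PS=0]
  L2: frame=0x4A idx=8 entry=0x4B007 [P=1 RW=1 US=1 PS=0]
  ⇒ phys 0x4BFFD  [3 reads]
#5 VA=0x5C0A0BF1B (w,user):
  L0: frame=0x2B idx=23 entry=0x4E007 [P=1 RW=1 US=1 PS=0]
  L1: frame=0x4E idx=5 entry=0x50007 [P=1 RW=1 US=1 PS=0]
  L2: frame=0x50 idx=11 entry=0x51007 [P=1 RW=1 US=1 PS=0]
  ⇒ phys 0x51F1B  [3 reads]

Access #5 PA: 0x51F1B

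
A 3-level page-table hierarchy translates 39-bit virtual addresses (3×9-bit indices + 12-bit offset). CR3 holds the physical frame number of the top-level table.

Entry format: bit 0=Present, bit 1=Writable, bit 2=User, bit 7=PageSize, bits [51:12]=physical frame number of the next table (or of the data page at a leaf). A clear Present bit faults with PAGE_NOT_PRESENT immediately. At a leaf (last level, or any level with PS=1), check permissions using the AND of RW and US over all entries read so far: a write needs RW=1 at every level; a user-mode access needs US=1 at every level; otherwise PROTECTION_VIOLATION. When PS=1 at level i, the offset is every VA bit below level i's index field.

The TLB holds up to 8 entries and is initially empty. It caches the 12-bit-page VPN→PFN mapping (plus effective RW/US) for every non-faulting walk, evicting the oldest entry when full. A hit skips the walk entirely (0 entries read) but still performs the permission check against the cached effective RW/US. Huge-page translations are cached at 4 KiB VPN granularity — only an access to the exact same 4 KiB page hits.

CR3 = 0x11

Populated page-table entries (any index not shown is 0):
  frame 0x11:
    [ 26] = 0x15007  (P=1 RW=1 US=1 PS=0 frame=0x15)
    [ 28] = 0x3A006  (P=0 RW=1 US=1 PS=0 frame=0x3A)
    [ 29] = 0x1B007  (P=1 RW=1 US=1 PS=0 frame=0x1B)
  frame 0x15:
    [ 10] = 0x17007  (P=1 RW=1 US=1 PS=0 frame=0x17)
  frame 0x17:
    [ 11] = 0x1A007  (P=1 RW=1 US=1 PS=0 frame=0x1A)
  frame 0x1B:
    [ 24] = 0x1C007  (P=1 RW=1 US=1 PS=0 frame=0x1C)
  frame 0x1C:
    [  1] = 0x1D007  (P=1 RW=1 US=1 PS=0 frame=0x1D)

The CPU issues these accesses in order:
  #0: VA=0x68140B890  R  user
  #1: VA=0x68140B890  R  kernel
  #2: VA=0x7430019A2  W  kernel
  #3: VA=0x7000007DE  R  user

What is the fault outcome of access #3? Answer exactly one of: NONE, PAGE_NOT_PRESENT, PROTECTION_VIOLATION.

Per-access translation:
#0 VA=0x68140B890 (r,user):
  L0 @0x11[26] → 0x15007  P=1,RW=1,US=1,PS=0
  L1 @0x15[10] → 0x17007  P=1,RW=1,US=1,PS=0
  L2 @0x17[11] → 0x1A007  P=1,RW=1,US=1,PS=0
  → PA=0x1A890  (3 entries read)
#1 VA=0x68140B890 (r,kernel):
  TLB hit vpn=0x68140B → PA=0x1A890
#2 VA=0x7430019A2 (w,kernel):
  L0 @0x11[29] → 0x1B007  P=1,RW=1,US=1,PS=0
  L1 @0x1B[24] → 0x1C007  P=1,RW=1,US=1,PS=0
  L2 @0x1C[1] → 0x1D007  P=1,RW=1,US=1,PS=0
  → PA=0x1D9A2  (3 entries read)
#3 VA=0x7000007DE (r,user):
  L0 @0x11[28] → 0x3A006  P=0,RW=1,US=1,PS=0
  ⇒ fault: PAGE_NOT_PRESENT  — 1 lookups

Access #3 fault: PAGE_NOT_PRESENT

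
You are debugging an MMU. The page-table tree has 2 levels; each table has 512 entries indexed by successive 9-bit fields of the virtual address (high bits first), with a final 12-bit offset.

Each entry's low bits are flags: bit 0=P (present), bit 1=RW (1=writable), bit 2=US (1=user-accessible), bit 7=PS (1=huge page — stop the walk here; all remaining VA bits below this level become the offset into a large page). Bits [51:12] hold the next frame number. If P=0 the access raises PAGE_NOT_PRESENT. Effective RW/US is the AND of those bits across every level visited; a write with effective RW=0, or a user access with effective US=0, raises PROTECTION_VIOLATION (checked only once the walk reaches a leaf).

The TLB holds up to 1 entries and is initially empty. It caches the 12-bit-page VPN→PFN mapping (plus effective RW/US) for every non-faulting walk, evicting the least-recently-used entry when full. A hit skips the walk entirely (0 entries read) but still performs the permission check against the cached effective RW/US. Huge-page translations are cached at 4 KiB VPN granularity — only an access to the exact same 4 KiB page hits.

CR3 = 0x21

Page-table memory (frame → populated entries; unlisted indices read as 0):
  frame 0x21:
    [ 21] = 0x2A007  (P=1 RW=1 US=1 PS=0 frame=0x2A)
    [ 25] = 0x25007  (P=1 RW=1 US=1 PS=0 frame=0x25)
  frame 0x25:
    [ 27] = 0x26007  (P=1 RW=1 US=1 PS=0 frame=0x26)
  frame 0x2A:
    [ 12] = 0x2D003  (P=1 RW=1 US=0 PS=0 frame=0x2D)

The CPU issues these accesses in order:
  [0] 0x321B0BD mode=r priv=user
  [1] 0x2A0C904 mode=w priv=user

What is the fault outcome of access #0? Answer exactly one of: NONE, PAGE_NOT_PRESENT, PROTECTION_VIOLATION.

Per-access translation:
#0 VA=0x321B0BD (r,user):
  L0 @0x21[25] → 0x25007  P=1,RW=1,US=1,PS=0
  L1 @0x25[27] → 0x26007  P=1,RW=1,US=1,PS=0
  → PA=0x260BD  (2 entries read)
#1 VA=0x2A0C904 (w,user):
  L0 @0x21[21] → 0x2A007  P=1,RW=1,US=1,PS=0
  L1 @0x2A[12] → 0x2D003  P=1,RW=1,US=0,PS=0
  ⇒ fault: PROTECTION_VIOLATION  — 2 lookups

Access #0 fault: NONE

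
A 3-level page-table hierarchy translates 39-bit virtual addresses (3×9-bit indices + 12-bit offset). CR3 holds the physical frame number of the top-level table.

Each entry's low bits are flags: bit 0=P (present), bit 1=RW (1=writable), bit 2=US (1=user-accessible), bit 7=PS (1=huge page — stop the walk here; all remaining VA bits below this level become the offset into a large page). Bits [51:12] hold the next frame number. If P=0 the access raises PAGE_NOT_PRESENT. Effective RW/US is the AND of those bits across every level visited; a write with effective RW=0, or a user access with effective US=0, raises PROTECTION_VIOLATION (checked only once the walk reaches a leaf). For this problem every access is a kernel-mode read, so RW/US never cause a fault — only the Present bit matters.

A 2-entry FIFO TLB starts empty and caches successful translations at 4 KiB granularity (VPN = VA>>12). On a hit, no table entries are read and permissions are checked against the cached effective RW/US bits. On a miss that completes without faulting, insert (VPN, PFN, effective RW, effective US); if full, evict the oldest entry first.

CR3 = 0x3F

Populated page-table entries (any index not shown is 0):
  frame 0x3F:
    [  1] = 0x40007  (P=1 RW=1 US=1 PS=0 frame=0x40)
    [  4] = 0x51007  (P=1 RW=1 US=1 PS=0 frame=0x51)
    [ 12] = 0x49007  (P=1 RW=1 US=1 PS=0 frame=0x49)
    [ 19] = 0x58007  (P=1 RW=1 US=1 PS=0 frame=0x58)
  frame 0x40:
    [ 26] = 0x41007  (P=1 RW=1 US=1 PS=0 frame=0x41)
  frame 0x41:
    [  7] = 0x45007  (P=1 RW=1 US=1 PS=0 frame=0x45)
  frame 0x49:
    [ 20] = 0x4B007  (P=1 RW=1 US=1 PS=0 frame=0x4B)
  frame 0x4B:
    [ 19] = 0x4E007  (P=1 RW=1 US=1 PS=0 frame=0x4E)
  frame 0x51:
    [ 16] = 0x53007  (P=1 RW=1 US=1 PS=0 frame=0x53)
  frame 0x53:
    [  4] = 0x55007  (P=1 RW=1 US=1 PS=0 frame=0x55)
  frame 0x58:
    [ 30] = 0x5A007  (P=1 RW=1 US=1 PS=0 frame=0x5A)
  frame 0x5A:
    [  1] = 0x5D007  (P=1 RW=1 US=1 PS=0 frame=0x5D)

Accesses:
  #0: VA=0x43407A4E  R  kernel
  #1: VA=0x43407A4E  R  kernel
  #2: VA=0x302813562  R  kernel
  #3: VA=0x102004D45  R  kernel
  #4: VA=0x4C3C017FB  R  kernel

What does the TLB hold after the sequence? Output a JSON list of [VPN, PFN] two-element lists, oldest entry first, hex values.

Per-access translation:
#0 VA=0x43407A4E (r,kernel):
  lvl0: tbl 0x3F, slot 1 ⇒ 0x40007 (P1/RW1/US1/PS0)
  lvl1: tbl 0x40, slot 26 ⇒ 0x41007 (P1/RW1/US1/PS0)
  lvl2: tbl 0x41, slot 7 ⇒ 0x45007 (P1/RW1/US1/PS0)
  → PA=0x45A4E  (3 entries read)
#1 VA=0x43407A4E (r,kernel):
  TLB hit vpn=0x43407 → PA=0x45A4E
#2 VA=0x302813562 (r,kernel):
  lvl0: tbl 0x3F, slot 12 ⇒ 0x49007 (P1/RW1/US1/PS0)
  lvl1: tbl 0x49, slot 20 ⇒ 0x4B007 (P1/RW1/US1/PS0)
  lvl2: tbl 0x4B, slot 19 ⇒ 0x4E007 (P1/RW1/US1/PS0)
  → PA=0x4E562  (3 entries read)
#3 VA=0x102004D45 (r,kernel):
  lvl0: tbl 0x3F, slot 4 ⇒ 0x51007 (P1/RW1/US1/PS0)
  lvl1: tbl 0x51, slot 16 ⇒ 0x53007 (P1/RW1/US1/PS0)
  lvl2: tbl 0x53, slot 4 ⇒ 0x55007 (P1/RW1/US1/PS0)
  → PA=0x55D45  (3 entries read)
#4 VA=0x4C3C017FB (r,kernel):
  lvl0: tbl 0x3F, slot 19 ⇒ 0x58007 (P1/RW1/US1/PS0)
  lvl1: tbl 0x58, slot 30 ⇒ 0x5A007 (P1/RW1/US1/PS0)
  lvl2: tbl 0x5A, slot 1 ⇒ 0x5D007 (P1/RW1/US1/PS0)
  → PA=0x5D7FB  (3 entries read)

TLB: [["0x102004", "0x55"], ["0x4C3C01", "0x5D"]]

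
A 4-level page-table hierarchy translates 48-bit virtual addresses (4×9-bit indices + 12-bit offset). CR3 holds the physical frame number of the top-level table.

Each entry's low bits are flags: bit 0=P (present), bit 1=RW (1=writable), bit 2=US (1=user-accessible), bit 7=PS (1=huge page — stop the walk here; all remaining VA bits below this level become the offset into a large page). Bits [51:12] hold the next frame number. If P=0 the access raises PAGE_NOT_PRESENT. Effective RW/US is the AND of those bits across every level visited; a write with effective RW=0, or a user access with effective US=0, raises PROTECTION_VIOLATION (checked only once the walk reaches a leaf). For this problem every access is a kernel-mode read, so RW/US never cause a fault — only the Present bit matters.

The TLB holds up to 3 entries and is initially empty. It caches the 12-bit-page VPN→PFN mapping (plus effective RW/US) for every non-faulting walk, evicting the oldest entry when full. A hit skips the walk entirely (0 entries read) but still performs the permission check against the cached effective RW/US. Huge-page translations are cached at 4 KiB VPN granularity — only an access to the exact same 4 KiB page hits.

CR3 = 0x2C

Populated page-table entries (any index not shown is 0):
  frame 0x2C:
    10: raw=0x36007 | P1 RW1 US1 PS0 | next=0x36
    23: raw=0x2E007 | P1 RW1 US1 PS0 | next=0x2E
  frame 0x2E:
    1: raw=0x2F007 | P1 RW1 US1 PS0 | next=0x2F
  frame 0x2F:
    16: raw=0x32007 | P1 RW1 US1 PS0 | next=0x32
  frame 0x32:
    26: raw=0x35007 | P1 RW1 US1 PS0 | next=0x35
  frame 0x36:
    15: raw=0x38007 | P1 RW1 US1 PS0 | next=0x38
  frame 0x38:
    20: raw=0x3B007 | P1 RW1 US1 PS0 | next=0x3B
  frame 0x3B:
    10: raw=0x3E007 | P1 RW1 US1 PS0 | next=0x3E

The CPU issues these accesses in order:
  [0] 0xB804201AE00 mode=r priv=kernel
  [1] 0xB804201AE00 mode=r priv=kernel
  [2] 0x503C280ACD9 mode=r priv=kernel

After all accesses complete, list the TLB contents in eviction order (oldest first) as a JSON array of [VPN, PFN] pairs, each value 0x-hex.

Trace:
#0 VA=0xB804201AE00 (r,kernel):
  lvl0: tbl 0x2C, slot 23 ⇒ 0x2E007 (P1/RW1/US1/PS0)
  lvl1: tbl 0x2E, slot 1 ⇒ 0x2F007 (P1/RW1/US1/PS0)
  lvl2: tbl 0x2F, slot 16 ⇒ 0x32007 (P1/RW1/US1/PS0)
  lvl3: tbl 0x32, slot 26 ⇒ 0x35007 (P1/RW1/US1/PS0)
  ✓ 0x35E00  — 4 lookups
#1 VA=0xB804201AE00 (r,kernel):
  TLB hit vpn=0xB804201A → PA=0x35E00
#2 VA=0x503C280ACD9 (r,kernel):
  lvl0: tbl 0x2C, slot 10 ⇒ 0x36007 (P1/RW1/US1/PS0)
  lvl1: tbl 0x36, slot 15 ⇒ 0x38007 (P1/RW1/US1/PS0)
  lvl2: tbl 0x38, slot 20 ⇒ 0x3B007 (P1/RW1/US1/PS0)
  lvl3: tbl 0x3B, slot 10 ⇒ 0x3E007 (P1/RW1/US1/PS0)
  ✓ 0x3ECD9  — 4 lookups

TLB: [["0xB804201A", "0x35"], ["0x503C280A", "0x3E"]]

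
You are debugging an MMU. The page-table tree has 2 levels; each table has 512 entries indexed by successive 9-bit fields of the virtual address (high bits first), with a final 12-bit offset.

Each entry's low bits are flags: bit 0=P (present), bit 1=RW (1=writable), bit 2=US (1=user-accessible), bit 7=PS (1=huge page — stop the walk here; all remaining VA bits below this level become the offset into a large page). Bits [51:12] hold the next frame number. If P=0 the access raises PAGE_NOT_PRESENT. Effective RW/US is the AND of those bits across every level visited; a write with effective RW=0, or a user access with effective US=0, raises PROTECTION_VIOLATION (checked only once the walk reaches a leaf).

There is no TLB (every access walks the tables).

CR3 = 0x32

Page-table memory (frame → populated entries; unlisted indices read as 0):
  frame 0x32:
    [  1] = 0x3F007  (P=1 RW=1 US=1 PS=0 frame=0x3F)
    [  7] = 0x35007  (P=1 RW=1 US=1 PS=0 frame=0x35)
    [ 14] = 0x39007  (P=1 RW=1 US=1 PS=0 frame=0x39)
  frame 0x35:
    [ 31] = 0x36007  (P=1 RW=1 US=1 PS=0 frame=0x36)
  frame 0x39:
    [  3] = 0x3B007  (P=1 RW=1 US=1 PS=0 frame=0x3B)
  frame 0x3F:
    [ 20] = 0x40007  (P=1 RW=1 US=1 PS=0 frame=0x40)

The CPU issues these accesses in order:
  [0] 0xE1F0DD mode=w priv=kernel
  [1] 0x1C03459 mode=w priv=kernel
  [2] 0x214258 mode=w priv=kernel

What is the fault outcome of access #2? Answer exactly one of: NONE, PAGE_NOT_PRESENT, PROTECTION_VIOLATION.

Trace:
#0 VA=0xE1F0DD (w,kernel):
  L0 @0x32[7] → 0x35007  P=1,RW=1,US=1,PS=0
  L1 @0x35[31] → 0x36007  P=1,RW=1,US=1,PS=0
  → PA=0x360DD  (2 entries read)
#1 VA=0x1C03459 (w,kernel):
  L0 @0x32[14] → 0x39007  P=1,RW=1,US=1,PS=0
  L1 @0x39[3] → 0x3B007  P=1,RW=1,US=1,PS=0
  → PA=0x3B459  (2 entries read)
#2 VA=0x214258 (w,kernel):
  L0 @0x32[1] → 0x3F007  P=1,RW=1,US=1,PS=0
  L1 @0x3F[20] → 0x40007  P=1,RW=1,US=1,PS=0
  → PA=0x40258  (2 entries read)

Access #2 fault: NONE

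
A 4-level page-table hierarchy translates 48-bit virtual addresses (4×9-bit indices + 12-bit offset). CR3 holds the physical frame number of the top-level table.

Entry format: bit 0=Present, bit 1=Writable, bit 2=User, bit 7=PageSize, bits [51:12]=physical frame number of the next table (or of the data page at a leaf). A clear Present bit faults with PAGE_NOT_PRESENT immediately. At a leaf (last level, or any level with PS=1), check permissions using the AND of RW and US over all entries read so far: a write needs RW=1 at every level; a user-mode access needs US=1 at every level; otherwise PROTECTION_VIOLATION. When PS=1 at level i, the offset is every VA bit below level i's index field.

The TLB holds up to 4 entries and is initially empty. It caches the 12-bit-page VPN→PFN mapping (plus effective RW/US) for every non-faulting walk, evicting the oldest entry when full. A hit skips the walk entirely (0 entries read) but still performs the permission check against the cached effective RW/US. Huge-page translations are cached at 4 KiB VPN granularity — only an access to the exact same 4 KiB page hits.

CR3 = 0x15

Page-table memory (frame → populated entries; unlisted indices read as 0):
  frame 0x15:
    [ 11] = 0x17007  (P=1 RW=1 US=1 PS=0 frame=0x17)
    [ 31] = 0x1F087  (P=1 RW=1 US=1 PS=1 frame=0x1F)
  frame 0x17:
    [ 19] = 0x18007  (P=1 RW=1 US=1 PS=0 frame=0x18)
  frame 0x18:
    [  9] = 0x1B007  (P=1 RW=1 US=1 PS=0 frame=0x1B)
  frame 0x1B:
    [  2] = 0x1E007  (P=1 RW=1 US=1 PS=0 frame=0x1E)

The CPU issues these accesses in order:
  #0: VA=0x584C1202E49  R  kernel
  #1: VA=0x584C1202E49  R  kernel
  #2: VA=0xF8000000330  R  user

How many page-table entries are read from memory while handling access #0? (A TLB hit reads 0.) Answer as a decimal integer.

Trace:
#0 VA=0x584C1202E49 (r,kernel):
  lvl0: tbl 0x15, slot 11 ⇒ 0x17007 (P1/RW1/US1/PS0)
  lvl1: tbl 0x17, slot 19 ⇒ 0x18007 (P1/RW1/US1/PS0)
  lvl2: tbl 0x18, slot 9 ⇒ 0x1B007 (P1/RW1/US1/PS0)
  lvl3: tbl 0x1B, slot 2 ⇒ 0x1E007 (P1/RW1/US1/PS0)
  → PA=0x1EE49  (4 entries read)
#1 VA=0x584C1202E49 (r,kernel):
  TLB hit vpn=0x584C1202 → PA=0x1EE49
#2 VA=0xF8000000330 (r,user):
  lvl0: tbl 0x15, slot 31 ⇒ 0x1F087 (P1/RW1/US1/PS1)
  → PA=0x1F330 (huge @L0)  (1 entries read)

Entries read for #0: 4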